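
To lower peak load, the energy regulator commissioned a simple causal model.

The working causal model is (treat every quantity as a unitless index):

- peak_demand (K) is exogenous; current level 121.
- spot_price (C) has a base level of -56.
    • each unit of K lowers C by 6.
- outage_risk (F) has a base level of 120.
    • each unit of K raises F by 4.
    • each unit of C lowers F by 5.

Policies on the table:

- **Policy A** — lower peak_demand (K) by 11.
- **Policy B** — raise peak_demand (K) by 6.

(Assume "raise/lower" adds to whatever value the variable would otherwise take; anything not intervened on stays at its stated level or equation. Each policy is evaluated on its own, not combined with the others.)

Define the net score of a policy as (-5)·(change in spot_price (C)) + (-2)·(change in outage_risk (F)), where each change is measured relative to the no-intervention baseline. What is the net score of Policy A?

Baseline:
  K = 121
  C = -56 − 6·121 = -782
  F = 120 + 4·121 − 5·(-782) = 4514
Policy A (K − 11):
  K = 121 − 11 = 110
  C = -56 − 6·110 = -716
  F = 120 + 4·110 − 5·(-716) = 4140
ΔC = -716 − (-782) = 66; ΔF = 4140 − 4514 = -374
Score = (-5)·66 + (-2)·(-374) = 418

418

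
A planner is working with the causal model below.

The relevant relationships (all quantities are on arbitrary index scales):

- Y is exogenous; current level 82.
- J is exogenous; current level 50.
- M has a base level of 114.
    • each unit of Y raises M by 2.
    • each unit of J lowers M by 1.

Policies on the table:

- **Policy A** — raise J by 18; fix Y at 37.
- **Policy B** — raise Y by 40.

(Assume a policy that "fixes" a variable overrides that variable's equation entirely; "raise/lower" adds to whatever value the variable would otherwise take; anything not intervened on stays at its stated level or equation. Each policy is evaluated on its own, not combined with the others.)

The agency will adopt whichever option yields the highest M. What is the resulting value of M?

Policy A (J + 18, Y := 37):
  Y = 37
  J = 50 + 18 = 68
  M = 114 + 2·37 − 68 = 120
Policy B (Y + 40):
  Y = 82 + 40 = 122
  J = 50
  M = 114 + 2·122 − 50 = 308
Comparing — Policy A: M=120, Policy B: M=308. Highest is 308 (Policy B).

308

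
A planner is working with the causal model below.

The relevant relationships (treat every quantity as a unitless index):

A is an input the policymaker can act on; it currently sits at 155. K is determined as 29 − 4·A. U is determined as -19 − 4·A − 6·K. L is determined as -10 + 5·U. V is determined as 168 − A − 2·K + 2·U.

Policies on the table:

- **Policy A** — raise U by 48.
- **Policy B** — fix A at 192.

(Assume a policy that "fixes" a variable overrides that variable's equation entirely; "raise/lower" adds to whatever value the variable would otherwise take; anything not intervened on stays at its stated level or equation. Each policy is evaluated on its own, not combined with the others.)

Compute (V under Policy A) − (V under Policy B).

Policy A (U + 48):
  A = 155
  K = 29 − 4·155 = -591
  U = -19 − 4·155 − 6·(-591) (+48 from intervention) = 2955
  V = 168 − 155 − 2·(-591) + 2·2955 = 7105
Policy B (A := 192):
  A = 192
  K = 29 − 4·192 = -739
  U = -19 − 4·192 − 6·(-739) = 3647
  V = 168 − 192 − 2·(-739) + 2·3647 = 8748
V: 7105 − 8748 = -1643

-1643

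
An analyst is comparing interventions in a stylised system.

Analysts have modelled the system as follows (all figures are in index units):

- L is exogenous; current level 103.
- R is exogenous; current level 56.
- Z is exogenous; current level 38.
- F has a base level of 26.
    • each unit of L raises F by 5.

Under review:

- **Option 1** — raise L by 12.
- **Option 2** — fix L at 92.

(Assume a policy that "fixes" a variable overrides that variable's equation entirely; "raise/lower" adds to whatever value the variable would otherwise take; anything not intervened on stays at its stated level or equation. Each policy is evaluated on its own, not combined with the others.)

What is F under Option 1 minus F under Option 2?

Option 1 (L + 12):
  L = 103 + 12 = 115
  F = 26 + 5·115 = 601
Option 2 (L := 92):
  L = 92
  F = 26 + 5·92 = 486
F: 601 − 486 = 115

115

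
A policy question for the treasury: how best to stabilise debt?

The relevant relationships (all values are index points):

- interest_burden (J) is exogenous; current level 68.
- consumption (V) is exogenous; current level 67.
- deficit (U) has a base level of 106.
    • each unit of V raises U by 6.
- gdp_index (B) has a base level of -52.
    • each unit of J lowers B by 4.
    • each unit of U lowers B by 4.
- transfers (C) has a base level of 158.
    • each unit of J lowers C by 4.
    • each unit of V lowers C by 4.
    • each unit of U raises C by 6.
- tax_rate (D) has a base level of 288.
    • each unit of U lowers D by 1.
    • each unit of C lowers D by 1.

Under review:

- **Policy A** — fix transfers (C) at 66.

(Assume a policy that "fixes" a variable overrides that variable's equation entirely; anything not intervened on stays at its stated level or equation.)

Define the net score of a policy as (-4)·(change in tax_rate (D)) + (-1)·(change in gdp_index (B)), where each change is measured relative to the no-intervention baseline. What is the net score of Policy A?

Baseline:
  J = 68
  V = 67
  U = 106 + 6·67 = 508
  B = -52 − 4·68 − 4·508 = -2356
  C = 158 − 4·68 − 4·67 + 6·508 = 2666
  D = 288 − 508 − 2666 = -2886
Policy A (C := 66):
  J = 68
  V = 67
  U = 106 + 6·67 = 508
  B = -52 − 4·68 − 4·508 = -2356
  C = 66
  D = 288 − 508 − 66 = -286
ΔD = -286 − (-2886) = 2600; ΔB = -2356 − (-2356) = 0
Score = (-4)·2600 + (-1)·0 = -10400

-10400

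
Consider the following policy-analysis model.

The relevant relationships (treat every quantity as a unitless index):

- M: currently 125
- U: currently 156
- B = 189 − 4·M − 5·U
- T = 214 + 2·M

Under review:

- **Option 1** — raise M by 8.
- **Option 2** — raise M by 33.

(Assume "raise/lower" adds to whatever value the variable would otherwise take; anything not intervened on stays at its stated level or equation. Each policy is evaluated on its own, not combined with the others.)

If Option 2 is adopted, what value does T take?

Option 2 (M + 33):
  M = 125 + 33 = 158
  T = 214 + 2·158 = 530

530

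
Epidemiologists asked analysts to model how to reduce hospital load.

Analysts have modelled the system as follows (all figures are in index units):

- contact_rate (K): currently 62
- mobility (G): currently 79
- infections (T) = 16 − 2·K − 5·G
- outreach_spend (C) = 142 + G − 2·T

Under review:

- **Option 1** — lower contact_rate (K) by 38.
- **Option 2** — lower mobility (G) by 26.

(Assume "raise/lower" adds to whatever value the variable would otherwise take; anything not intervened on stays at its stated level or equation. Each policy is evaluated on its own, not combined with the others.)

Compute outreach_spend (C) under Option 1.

Option 1 (K − 38):
  K = 62 − 38 = 24
  G = 79
  T = 16 − 2·24 − 5·79 = -427
  C = 142 + 79 − 2·(-427) = 1075

1075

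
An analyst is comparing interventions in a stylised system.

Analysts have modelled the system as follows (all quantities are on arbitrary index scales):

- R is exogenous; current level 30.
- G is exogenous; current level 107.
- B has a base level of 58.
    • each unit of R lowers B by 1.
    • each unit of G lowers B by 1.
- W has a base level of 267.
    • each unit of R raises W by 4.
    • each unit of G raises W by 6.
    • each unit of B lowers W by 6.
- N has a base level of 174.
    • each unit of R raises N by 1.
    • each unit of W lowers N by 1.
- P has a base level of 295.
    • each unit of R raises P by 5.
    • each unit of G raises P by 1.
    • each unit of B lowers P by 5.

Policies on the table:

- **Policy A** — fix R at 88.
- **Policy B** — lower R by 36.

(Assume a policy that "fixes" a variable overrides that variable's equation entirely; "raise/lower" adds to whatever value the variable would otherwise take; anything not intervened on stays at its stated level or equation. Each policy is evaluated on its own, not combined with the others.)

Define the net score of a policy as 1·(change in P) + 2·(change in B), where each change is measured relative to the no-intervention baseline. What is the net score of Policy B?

Baseline:
  R = 30
  G = 107
  B = 58 − 30 − 107 = -79
  P = 295 + 5·30 + 107 − 5·(-79) = 947
Policy B (R − 36):
  R = 30 − 36 = -6
  G = 107
  B = 58 − (-6) − 107 = -43
  P = 295 + 5·(-6) + 107 − 5·(-43) = 587
ΔP = 587 − 947 = -360; ΔB = -43 − (-79) = 36
Score = 1·(-360) + 2·36 = -288

-288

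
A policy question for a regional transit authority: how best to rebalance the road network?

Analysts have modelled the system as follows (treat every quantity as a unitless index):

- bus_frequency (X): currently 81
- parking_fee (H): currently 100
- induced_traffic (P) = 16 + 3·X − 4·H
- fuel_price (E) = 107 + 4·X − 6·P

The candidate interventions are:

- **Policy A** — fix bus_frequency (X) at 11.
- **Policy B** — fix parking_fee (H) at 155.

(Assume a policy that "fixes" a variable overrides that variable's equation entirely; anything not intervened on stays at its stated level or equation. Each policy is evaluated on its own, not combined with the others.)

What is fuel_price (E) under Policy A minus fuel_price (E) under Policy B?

Policy A (X := 11):
  X = 11
  H = 100
  P = 16 + 3·11 − 4·100 = -351
  E = 107 + 4·11 − 6·(-351) = 2257
Policy B (H := 155):
  X = 81
  H = 155
  P = 16 + 3·81 − 4·155 = -361
  E = 107 + 4·81 − 6·(-361) = 2597
E: 2257 − 2597 = -340

-340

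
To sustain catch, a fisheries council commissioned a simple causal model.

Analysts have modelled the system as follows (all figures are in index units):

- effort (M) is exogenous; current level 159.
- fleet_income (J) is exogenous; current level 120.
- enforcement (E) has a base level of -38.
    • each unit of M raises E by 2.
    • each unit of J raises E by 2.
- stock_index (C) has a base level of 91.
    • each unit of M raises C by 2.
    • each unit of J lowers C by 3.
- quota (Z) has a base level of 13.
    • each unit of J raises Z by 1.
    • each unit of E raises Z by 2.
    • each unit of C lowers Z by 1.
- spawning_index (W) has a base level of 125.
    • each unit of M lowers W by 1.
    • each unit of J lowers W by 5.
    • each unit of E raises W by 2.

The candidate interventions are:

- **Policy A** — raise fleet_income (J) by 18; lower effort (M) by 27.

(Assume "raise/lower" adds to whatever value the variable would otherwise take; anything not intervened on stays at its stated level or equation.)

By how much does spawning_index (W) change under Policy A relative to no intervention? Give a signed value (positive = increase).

Baseline:
  M = 159
  J = 120
  E = -38 + 2·159 + 2·120 = 520
  W = 125 − 159 − 5·120 + 2·520 = 406
Policy A (J + 18, M − 27):
  M = 159 − 27 = 132
  J = 120 + 18 = 138
  E = -38 + 2·132 + 2·138 = 502
  W = 125 − 132 − 5·138 + 2·502 = 307
Change in W: 307 − 406 = -99

-99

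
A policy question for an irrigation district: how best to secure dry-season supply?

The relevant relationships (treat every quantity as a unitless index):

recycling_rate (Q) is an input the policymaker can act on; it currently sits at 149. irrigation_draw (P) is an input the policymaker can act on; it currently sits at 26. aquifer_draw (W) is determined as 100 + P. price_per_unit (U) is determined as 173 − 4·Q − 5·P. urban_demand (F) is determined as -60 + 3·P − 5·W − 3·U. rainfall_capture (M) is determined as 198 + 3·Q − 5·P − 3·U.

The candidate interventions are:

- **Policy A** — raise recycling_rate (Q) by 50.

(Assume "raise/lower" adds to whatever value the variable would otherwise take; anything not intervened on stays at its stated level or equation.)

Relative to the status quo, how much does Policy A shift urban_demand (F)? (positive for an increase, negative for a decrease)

Baseline:
  Q = 149
  P = 26
  W = 100 + 26 = 126
  U = 173 − 4·149 − 5·26 = -553
  F = -60 + 3·26 − 5·126 − 3·(-553) = 1047
Policy A (Q + 50):
  Q = 149 + 50 = 199
  P = 26
  W = 100 + 26 = 126
  U = 173 − 4·199 − 5·26 = -753
  F = -60 + 3·26 − 5·126 − 3·(-753) = 1647
Change in F: 1647 − 1047 = 600

600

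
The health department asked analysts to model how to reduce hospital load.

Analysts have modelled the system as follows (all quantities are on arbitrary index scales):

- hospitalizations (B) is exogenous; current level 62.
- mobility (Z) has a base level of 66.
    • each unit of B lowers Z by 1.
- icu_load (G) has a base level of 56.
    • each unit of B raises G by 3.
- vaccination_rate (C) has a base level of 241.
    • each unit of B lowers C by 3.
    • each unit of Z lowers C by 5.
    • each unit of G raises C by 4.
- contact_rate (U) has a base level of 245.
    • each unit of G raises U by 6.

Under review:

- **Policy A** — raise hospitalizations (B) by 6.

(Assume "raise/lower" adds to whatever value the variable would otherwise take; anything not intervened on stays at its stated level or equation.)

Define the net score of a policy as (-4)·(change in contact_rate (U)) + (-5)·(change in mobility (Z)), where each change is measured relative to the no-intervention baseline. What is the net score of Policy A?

-402

Baseline:
  B = 62
  Z = 66 − 62 = 4
  G = 56 + 3·62 = 242
  U = 245 + 6·242 = 1697
Policy A (B + 6):
  B = 62 + 6 = 68
  Z = 66 − 68 = -2
  G = 56 + 3·68 = 260
  U = 245 + 6·260 = 1805
ΔU = 1805 − 1697 = 108; ΔZ = -2 − 4 = -6
Score = (-4)·108 + (-5)·(-6) = -402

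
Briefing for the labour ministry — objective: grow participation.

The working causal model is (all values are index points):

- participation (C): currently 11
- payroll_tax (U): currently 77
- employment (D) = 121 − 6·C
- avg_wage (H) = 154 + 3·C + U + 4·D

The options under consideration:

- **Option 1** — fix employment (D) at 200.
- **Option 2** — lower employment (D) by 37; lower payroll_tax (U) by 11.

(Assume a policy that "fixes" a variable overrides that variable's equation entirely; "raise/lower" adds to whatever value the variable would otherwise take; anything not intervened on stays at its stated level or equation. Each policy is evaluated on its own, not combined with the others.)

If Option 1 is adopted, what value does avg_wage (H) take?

1064

Option 1 (D := 200):
  C = 11
  U = 77
  D = 200
  H = 154 + 3·11 + 77 + 4·200 = 1064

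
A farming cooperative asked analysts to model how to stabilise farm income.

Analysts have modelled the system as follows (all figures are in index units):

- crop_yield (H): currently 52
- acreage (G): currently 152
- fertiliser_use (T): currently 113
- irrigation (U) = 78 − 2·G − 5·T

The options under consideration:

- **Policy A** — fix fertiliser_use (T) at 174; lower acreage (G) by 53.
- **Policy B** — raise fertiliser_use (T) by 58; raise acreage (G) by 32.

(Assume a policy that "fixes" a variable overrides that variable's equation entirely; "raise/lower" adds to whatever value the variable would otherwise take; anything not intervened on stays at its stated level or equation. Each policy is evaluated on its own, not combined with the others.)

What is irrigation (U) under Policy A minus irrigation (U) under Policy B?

155

Policy A (T := 174, G − 53):
  G = 152 − 53 = 99
  T = 174
  U = 78 − 2·99 − 5·174 = -990
Policy B (T + 58, G + 32):
  G = 152 + 32 = 184
  T = 113 + 58 = 171
  U = 78 − 2·184 − 5·171 = -1145
U: -990 − (-1145) = 155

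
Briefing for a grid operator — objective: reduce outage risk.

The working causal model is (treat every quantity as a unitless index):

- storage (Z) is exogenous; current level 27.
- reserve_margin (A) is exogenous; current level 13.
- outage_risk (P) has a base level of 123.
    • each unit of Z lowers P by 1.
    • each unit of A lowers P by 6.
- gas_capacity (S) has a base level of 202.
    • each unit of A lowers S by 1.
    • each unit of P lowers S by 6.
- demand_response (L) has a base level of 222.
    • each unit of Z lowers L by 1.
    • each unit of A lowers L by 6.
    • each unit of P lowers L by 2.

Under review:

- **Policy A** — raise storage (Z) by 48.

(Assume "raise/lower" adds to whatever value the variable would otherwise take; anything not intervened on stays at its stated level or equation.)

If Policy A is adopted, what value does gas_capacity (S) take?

Policy A (Z + 48):
  Z = 27 + 48 = 75
  A = 13
  P = 123 − 75 − 6·13 = -30
  S = 202 − 13 − 6·(-30) = 369

369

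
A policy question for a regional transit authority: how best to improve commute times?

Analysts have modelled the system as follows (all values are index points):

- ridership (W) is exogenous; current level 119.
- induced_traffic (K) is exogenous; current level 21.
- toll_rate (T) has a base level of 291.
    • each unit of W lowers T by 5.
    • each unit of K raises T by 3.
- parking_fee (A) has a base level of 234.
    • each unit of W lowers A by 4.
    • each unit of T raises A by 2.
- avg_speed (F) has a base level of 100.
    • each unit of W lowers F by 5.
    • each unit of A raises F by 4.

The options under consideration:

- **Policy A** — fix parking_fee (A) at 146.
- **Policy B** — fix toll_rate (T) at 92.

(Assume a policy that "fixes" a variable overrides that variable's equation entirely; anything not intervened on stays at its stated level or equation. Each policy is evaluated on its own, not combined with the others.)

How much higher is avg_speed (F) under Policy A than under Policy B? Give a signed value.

816

Policy A (A := 146):
  W = 119
  K = 21
  T = 291 − 5·119 + 3·21 = -241
  A = 146
  F = 100 − 5·119 + 4·146 = 89
Policy B (T := 92):
  W = 119
  K = 21
  T = 92
  A = 234 − 4·119 + 2·92 = -58
  F = 100 − 5·119 + 4·(-58) = -727
F: 89 − (-727) = 816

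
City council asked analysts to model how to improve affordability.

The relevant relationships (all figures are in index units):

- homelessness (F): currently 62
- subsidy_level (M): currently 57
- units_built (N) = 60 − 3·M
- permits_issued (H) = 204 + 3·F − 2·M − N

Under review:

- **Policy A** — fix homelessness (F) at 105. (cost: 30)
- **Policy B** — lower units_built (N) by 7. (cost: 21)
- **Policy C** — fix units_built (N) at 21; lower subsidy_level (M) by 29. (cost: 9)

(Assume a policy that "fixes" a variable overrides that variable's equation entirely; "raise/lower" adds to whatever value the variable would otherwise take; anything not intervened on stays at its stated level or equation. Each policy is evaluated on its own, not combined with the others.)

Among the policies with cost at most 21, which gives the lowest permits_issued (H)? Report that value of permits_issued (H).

313

Policy B (N − 7):
  F = 62
  M = 57
  N = 60 − 3·57 (−7 from intervention) = -118
  H = 204 + 3·62 − 2·57 − (-118) = 394
Policy C (N := 21, M − 29):
  F = 62
  M = 57 − 29 = 28
  N = 21
  H = 204 + 3·62 − 2·28 − 21 = 313
Comparing — Policy B: H=394, Policy C: H=313. Lowest is 313 (Policy C).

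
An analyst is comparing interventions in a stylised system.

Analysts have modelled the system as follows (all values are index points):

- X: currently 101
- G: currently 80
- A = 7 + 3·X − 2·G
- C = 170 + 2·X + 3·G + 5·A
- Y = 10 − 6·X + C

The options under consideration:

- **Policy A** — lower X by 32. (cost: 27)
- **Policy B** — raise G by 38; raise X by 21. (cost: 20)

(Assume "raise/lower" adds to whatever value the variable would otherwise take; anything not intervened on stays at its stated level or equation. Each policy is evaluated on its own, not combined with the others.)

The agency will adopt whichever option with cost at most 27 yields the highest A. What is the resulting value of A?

Policy A (X − 32):
  X = 101 − 32 = 69
  G = 80
  A = 7 + 3·69 − 2·80 = 54
Policy B (G + 38, X + 21):
  X = 101 + 21 = 122
  G = 80 + 38 = 118
  A = 7 + 3·122 − 2·118 = 137
Comparing — Policy A: A=54, Policy B: A=137. Highest is 137 (Policy B).

137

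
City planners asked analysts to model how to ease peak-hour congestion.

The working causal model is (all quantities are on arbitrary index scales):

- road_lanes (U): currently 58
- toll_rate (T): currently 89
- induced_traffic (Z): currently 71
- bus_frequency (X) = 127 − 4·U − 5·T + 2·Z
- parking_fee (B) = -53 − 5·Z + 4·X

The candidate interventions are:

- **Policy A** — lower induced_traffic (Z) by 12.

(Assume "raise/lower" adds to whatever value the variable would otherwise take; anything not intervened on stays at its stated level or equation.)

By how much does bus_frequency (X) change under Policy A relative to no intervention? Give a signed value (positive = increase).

-24

Baseline:
  U = 58
  T = 89
  Z = 71
  X = 127 − 4·58 − 5·89 + 2·71 = -408
Policy A (Z − 12):
  U = 58
  T = 89
  Z = 71 − 12 = 59
  X = 127 − 4·58 − 5·89 + 2·59 = -432
Change in X: -432 − (-408) = -24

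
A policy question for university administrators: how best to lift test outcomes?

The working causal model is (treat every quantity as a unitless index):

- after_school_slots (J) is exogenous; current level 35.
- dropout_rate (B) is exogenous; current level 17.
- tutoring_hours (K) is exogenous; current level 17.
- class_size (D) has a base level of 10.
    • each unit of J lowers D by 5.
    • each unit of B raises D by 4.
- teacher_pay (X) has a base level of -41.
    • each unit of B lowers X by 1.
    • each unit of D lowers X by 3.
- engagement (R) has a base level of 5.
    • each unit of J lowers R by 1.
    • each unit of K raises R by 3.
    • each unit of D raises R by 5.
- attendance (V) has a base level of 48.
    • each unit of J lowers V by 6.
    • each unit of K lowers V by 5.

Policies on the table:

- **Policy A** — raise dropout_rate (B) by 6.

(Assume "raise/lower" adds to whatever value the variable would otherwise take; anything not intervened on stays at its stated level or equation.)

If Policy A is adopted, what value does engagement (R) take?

Policy A (B + 6):
  J = 35
  B = 17 + 6 = 23
  K = 17
  D = 10 − 5·35 + 4·23 = -73
  R = 5 − 35 + 3·17 + 5·(-73) = -344

-344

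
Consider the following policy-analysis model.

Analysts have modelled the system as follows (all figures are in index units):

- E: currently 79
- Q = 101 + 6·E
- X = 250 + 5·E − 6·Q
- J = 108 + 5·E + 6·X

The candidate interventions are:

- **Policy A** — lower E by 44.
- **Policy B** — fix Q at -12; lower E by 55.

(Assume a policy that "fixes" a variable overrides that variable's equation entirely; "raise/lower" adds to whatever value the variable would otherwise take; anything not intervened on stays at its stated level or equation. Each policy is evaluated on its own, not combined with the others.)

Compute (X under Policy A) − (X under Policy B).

-1883

Policy A (E − 44):
  E = 79 − 44 = 35
  Q = 101 + 6·35 = 311
  X = 250 + 5·35 − 6·311 = -1441
Policy B (Q := -12, E − 55):
  E = 79 − 55 = 24
  Q = -12
  X = 250 + 5·24 − 6·(-12) = 442
X: -1441 − 442 = -1883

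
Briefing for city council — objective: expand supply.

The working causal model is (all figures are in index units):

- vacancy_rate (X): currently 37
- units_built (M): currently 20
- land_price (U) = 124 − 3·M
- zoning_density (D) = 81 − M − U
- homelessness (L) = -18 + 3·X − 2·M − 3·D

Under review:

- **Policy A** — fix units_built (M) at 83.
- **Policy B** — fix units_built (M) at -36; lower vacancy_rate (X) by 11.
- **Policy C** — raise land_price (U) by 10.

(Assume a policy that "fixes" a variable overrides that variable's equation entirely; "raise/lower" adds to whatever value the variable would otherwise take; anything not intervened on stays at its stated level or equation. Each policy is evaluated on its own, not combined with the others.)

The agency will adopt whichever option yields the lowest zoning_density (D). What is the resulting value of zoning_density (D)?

Policy A (M := 83):
  M = 83
  U = 124 − 3·83 = -125
  D = 81 − 83 − (-125) = 123
Policy B (M := -36, X − 11):
  M = -36
  U = 124 − 3·(-36) = 232
  D = 81 − (-36) − 232 = -115
Policy C (U + 10):
  M = 20
  U = 124 − 3·20 (+10 from intervention) = 74
  D = 81 − 20 − 74 = -13
Comparing — Policy A: D=123, Policy B: D=-115, Policy C: D=-13. Lowest is -115 (Policy B).

-115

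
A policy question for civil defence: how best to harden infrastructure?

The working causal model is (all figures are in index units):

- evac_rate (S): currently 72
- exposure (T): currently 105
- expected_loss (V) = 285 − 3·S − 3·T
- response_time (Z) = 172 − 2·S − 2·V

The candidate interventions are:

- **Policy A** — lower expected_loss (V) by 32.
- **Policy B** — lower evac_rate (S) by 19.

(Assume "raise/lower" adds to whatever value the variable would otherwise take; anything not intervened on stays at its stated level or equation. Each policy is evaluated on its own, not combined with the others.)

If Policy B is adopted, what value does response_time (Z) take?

444

Policy B (S − 19):
  S = 72 − 19 = 53
  T = 105
  V = 285 − 3·53 − 3·105 = -189
  Z = 172 − 2·53 − 2·(-189) = 444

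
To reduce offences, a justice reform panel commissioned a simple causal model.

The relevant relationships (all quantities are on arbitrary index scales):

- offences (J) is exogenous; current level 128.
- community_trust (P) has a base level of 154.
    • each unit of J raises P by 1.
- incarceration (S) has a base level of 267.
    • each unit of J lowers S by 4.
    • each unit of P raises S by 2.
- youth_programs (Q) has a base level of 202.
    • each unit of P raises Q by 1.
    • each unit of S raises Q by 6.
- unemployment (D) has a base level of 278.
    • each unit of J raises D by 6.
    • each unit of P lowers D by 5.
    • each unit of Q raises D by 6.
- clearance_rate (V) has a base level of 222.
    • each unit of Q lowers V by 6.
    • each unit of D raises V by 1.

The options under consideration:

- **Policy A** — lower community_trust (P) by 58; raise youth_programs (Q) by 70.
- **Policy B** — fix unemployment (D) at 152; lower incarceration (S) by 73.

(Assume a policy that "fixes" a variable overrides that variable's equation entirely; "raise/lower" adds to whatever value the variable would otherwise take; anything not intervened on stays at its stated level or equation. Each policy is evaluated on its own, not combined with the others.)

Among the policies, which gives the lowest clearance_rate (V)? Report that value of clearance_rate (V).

Policy A (P − 58, Q + 70):
  J = 128
  P = 154 + 128 (−58 from intervention) = 224
  S = 267 − 4·128 + 2·224 = 203
  Q = 202 + 224 + 6·203 (+70 from intervention) = 1714
  D = 278 + 6·128 − 5·224 + 6·1714 = 10210
  V = 222 − 6·1714 + 10210 = 148
Policy B (D := 152, S − 73):
  J = 128
  P = 154 + 128 = 282
  S = 267 − 4·128 + 2·282 (−73 from intervention) = 246
  Q = 202 + 282 + 6·246 = 1960
  D = 152
  V = 222 − 6·1960 + 152 = -11386
Comparing — Policy A: V=148, Policy B: V=-11386. Lowest is -11386 (Policy B).

-11386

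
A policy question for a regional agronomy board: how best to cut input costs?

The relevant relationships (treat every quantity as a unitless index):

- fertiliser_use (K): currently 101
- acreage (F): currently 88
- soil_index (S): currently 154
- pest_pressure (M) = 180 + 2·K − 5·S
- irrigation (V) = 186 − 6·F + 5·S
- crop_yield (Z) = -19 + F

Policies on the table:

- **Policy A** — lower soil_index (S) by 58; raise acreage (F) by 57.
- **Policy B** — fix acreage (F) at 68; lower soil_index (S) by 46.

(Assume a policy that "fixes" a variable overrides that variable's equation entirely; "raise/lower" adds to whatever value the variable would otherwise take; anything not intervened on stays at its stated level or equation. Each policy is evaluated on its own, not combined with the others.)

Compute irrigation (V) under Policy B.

Policy B (F := 68, S − 46):
  F = 68
  S = 154 − 46 = 108
  V = 186 − 6·68 + 5·108 = 318

318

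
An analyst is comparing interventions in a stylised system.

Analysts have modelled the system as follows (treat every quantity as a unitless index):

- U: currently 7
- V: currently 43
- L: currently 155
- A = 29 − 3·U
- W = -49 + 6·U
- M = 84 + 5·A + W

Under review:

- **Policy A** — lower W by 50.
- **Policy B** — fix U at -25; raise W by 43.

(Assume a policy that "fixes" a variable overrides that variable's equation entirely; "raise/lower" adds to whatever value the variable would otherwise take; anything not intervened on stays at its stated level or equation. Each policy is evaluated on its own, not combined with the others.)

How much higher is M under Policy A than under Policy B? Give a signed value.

-381

Policy A (W − 50):
  U = 7
  A = 29 − 3·7 = 8
  W = -49 + 6·7 (−50 from intervention) = -57
  M = 84 + 5·8 + (-57) = 67
Policy B (U := -25, W + 43):
  U = -25
  A = 29 − 3·(-25) = 104
  W = -49 + 6·(-25) (+43 from intervention) = -156
  M = 84 + 5·104 + (-156) = 448
M: 67 − 448 = -381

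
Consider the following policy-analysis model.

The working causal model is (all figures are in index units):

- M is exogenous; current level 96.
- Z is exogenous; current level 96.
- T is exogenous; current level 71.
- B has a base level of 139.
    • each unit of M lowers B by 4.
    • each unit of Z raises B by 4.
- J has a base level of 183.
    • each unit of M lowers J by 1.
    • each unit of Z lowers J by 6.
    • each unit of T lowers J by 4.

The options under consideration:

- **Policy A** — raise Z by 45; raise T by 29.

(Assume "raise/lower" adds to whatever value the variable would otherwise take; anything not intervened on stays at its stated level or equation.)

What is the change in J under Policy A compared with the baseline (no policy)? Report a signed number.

Baseline:
  M = 96
  Z = 96
  T = 71
  J = 183 − 96 − 6·96 − 4·71 = -773
Policy A (Z + 45, T + 29):
  M = 96
  Z = 96 + 45 = 141
  T = 71 + 29 = 100
  J = 183 − 96 − 6·141 − 4·100 = -1159
Change in J: -1159 − (-773) = -386

-386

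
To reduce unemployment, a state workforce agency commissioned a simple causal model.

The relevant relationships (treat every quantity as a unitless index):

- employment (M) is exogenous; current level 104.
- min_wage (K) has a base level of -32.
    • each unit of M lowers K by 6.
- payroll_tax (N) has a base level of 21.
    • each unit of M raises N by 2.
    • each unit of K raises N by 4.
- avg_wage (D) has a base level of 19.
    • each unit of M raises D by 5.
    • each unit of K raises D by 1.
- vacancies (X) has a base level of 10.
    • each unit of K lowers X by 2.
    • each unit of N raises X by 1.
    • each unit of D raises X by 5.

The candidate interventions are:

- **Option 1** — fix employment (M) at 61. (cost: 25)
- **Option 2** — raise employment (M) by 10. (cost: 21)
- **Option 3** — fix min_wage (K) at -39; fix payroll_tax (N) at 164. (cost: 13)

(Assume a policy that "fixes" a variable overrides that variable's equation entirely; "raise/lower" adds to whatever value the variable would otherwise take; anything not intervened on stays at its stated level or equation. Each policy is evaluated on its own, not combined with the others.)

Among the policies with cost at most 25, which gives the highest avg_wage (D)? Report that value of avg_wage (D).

Option 1 (M := 61):
  M = 61
  K = -32 − 6·61 = -398
  D = 19 + 5·61 + (-398) = -74
Option 2 (M + 10):
  M = 104 + 10 = 114
  K = -32 − 6·114 = -716
  D = 19 + 5·114 + (-716) = -127
Option 3 (K := -39, N := 164):
  M = 104
  K = -39
  D = 19 + 5·104 + (-39) = 500
Comparing — Option 1: D=-74, Option 2: D=-127, Option 3: D=500. Highest is 500 (Option 3).

500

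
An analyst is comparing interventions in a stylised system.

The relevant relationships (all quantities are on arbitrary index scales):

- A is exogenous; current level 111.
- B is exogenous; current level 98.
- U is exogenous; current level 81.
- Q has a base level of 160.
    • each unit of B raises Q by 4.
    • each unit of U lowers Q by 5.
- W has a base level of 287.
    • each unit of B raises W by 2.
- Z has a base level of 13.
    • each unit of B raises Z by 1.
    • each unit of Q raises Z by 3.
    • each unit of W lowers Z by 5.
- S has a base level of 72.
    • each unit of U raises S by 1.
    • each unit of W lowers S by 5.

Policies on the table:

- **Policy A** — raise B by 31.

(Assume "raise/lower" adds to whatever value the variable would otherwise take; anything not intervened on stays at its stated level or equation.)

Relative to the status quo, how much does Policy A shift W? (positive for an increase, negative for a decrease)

62

Baseline:
  B = 98
  W = 287 + 2·98 = 483
Policy A (B + 31):
  B = 98 + 31 = 129
  W = 287 + 2·129 = 545
Change in W: 545 − 483 = 62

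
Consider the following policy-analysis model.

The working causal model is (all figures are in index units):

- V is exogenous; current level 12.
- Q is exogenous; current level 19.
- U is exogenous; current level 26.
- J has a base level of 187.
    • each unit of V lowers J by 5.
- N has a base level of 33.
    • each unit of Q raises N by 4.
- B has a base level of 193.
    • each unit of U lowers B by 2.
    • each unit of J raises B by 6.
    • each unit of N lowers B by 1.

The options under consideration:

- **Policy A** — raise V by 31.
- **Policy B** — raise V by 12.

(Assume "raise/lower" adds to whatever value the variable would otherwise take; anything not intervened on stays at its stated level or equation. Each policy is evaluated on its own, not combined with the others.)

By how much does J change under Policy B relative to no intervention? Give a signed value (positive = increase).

Baseline:
  V = 12
  J = 187 − 5·12 = 127
Policy B (V + 12):
  V = 12 + 12 = 24
  J = 187 − 5·24 = 67
Change in J: 67 − 127 = -60

-60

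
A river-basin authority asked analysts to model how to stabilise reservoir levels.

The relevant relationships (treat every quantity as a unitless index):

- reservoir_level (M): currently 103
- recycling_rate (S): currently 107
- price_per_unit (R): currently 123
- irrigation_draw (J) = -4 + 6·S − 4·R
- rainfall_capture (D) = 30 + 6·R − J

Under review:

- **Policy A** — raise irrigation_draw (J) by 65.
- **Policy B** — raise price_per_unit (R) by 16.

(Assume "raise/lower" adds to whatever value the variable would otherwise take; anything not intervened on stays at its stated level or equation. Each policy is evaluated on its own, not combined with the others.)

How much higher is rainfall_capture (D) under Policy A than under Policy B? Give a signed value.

Policy A (J + 65):
  S = 107
  R = 123
  J = -4 + 6·107 − 4·123 (+65 from intervention) = 211
  D = 30 + 6·123 − 211 = 557
Policy B (R + 16):
  S = 107
  R = 123 + 16 = 139
  J = -4 + 6·107 − 4·139 = 82
  D = 30 + 6·139 − 82 = 782
D: 557 − 782 = -225

-225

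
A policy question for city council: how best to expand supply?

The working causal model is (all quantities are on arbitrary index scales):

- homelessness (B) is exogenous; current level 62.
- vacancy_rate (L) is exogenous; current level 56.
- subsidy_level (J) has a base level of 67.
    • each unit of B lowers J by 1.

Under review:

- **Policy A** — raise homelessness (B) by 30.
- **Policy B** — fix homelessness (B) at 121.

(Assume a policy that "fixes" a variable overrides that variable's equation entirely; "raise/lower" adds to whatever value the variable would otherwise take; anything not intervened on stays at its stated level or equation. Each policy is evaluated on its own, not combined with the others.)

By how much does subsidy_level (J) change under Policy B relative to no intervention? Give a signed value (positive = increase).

-59

Baseline:
  B = 62
  J = 67 − 62 = 5
Policy B (B := 121):
  B = 121
  J = 67 − 121 = -54
Change in J: -54 − 5 = -59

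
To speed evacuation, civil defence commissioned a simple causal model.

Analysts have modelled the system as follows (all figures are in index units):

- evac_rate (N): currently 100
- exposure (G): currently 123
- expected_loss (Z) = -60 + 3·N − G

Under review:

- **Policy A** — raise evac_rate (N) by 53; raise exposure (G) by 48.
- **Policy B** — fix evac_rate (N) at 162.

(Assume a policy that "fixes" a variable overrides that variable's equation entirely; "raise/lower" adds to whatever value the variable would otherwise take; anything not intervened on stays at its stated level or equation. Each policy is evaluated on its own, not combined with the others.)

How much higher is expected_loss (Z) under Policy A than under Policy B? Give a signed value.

Policy A (N + 53, G + 48):
  N = 100 + 53 = 153
  G = 123 + 48 = 171
  Z = -60 + 3·153 − 171 = 228
Policy B (N := 162):
  N = 162
  G = 123
  Z = -60 + 3·162 − 123 = 303
Z: 228 − 303 = -75

-75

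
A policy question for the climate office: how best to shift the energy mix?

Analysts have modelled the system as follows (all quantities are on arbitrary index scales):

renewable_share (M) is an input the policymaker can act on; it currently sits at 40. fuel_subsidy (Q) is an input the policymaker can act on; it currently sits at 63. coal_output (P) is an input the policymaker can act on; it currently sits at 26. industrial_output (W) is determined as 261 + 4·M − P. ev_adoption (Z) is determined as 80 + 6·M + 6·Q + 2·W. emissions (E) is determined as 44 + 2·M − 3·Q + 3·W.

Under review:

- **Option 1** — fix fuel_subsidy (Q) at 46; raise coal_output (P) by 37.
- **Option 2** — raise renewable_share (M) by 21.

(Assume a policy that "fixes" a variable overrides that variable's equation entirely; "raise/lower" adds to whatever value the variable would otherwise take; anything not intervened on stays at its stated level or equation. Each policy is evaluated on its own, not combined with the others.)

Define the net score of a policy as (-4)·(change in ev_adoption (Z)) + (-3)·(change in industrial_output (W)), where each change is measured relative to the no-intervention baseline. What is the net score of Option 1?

Baseline:
  M = 40
  Q = 63
  P = 26
  W = 261 + 4·40 − 26 = 395
  Z = 80 + 6·40 + 6·63 + 2·395 = 1488
Option 1 (Q := 46, P + 37):
  M = 40
  Q = 46
  P = 26 + 37 = 63
  W = 261 + 4·40 − 63 = 358
  Z = 80 + 6·40 + 6·46 + 2·358 = 1312
ΔZ = 1312 − 1488 = -176; ΔW = 358 − 395 = -37
Score = (-4)·(-176) + (-3)·(-37) = 815

815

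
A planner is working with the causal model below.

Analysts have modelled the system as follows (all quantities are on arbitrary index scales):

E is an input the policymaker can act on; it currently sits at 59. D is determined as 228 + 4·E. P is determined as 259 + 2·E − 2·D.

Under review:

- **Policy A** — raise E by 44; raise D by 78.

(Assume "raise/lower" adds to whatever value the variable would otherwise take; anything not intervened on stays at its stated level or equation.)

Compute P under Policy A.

-971

Policy A (E + 44, D + 78):
  E = 59 + 44 = 103
  D = 228 + 4·103 (+78 from intervention) = 718
  P = 259 + 2·103 − 2·718 = -971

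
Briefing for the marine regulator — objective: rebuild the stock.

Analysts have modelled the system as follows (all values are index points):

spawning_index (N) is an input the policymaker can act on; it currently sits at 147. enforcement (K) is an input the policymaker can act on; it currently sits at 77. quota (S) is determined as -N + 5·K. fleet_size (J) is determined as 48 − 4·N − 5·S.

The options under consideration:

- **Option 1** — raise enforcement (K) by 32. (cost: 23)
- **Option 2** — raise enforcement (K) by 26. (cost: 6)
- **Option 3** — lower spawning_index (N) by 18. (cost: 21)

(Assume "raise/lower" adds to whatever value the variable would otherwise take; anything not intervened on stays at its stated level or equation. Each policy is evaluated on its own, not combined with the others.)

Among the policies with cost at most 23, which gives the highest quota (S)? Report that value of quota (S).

398

Option 1 (K + 32):
  N = 147
  K = 77 + 32 = 109
  S = 0 − 147 + 5·109 = 398
Option 2 (K + 26):
  N = 147
  K = 77 + 26 = 103
  S = 0 − 147 + 5·103 = 368
Option 3 (N − 18):
  N = 147 − 18 = 129
  K = 77
  S = 0 − 129 + 5·77 = 256
Comparing — Option 1: S=398, Option 2: S=368, Option 3: S=256. Highest is 398 (Option 1).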